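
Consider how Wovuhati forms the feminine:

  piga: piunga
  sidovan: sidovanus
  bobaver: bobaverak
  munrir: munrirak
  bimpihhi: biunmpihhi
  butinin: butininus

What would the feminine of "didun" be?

munrir and butinin both have last vowel 'i' yet inflect differently (munrirak, butininus), so the last vowel is not what conditions the rule; the final letter is.
"didun" ends in -n. The stems ending in -n (sidovan → sidovanus, butinin → butininus) add -us.
The other patterns: stems ending in -r add -ak; stems ending in -a or -i insert -un- after the first vowel.
So didun → didunus.

didunus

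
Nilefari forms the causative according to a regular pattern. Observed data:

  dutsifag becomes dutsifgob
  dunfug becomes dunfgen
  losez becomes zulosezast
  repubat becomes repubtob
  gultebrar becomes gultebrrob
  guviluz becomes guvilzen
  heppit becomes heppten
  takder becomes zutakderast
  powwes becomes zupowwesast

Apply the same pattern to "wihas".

wihsob

gultebrar and takder both end in -r yet inflect differently (gultebrrob, zutakderast), so the final letter is not what conditions the rule; the last vowel is.
"wihas" has last vowel 'a'. The stems whose last vowel is 'a' (dutsifag → dutsifgob, repubat → repubtob, gultebrar → gultebrrob) delete the last vowel and add -ob.
The other patterns: stems whose last vowel is 'e' add zu- … -ast around the stem; stems whose last vowel is 'i' or 'u' delete the last vowel and add -en.
So wihas → wihsob.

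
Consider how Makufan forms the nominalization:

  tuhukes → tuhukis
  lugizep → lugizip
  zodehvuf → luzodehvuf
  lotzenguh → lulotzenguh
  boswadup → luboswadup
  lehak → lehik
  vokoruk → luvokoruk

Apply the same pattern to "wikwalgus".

"wikwalgus" has last vowel 'u'. The stems whose last vowel is 'u' (boswadup → luboswadup, vokoruk → luvokoruk, zodehvuf → luzodehvuf) add the prefix lu-.
So wikwalgus → luwikwalgus.

luwikwalgus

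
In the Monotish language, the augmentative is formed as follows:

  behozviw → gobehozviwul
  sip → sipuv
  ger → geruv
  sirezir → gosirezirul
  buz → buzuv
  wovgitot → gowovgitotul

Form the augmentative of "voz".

vozuv

sirezir and ger both end in -r yet inflect differently (gosirezirul, geruv), so the final letter is not what conditions the rule; the number of vowels is.
"voz" has 1 vowel. The stems with 1 vowel (buz → buzuv, ger → geruv, sip → sipuv) add -uv.
The other pattern: stems with 3 vowels add go- … -ul around the stem.
So voz → vozuv.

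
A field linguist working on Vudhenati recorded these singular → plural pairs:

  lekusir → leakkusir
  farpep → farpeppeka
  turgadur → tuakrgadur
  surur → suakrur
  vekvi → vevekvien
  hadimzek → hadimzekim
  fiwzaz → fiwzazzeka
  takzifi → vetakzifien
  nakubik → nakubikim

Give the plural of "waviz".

lekusir and takzifi both have last vowel 'i' yet inflect differently (leakkusir, vetakzifien), so the last vowel is not what conditions the rule; the final letter is.
"waviz" ends in -z. The one such stem in the data (fiwzaz → fiwzazzeka) doubles the final consonant and adds -eka (as does farpep), so the same rule applies.
So waviz → wavizzeka.

wavizzeka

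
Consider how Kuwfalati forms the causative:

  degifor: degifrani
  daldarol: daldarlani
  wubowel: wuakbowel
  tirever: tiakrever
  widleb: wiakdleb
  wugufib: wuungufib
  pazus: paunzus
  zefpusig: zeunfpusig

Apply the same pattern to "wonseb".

daldarol and wubowel both end in -l yet inflect differently (daldarlani, wuakbowel), so the final letter is not what conditions the rule; the last vowel is.
"wonseb" has last vowel 'e'. The stems whose last vowel is 'e' (wubowel → wuakbowel, tirever → tiakrever, widleb → wiakdleb) insert -ak- after the first vowel.
So wonseb → woaknseb.

woaknseb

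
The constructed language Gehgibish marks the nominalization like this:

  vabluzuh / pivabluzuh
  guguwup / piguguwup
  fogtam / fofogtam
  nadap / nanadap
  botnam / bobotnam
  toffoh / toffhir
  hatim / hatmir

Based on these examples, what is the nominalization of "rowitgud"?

guguwup and nadap both end in -p yet inflect differently (piguguwup, nanadap), so the final letter is not what conditions the rule; the last vowel is.
"rowitgud" has last vowel 'u'. The stems whose last vowel is 'u' (vabluzuh → pivabluzuh, guguwup → piguguwup) add the prefix pi-.
The other patterns: stems whose last vowel is 'a' repeat the first consonant+vowel as a prefix; stems whose last vowel is 'i' or 'o' delete the last vowel and add -ir.
So rowitgud → pirowitgud.

pirowitgud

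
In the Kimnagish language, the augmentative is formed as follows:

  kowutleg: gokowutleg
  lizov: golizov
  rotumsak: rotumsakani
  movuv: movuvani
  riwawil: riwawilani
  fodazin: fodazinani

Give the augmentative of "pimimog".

gopimimog

"pimimog" has last vowel 'o'. The one such stem in the data (lizov → golizov) adds the prefix go-, so the same rule applies.
So pimimog → gopimimog.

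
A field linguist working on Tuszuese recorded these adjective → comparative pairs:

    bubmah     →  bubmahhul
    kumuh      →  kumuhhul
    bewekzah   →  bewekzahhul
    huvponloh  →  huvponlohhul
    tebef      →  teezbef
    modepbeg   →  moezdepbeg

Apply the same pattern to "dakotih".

dakotihhul

bubmah and tebef both have 2 vowels yet inflect differently (bubmahhul, teezbef), so the number of vowels is not what conditions the rule; the final letter is.
"dakotih" ends in -h. The stems ending in -h (bubmah → bubmahhul, kumuh → kumuhhul, bewekzah → bewekzahhul) double the final consonant and add -ul.
So dakotih → dakotihhul.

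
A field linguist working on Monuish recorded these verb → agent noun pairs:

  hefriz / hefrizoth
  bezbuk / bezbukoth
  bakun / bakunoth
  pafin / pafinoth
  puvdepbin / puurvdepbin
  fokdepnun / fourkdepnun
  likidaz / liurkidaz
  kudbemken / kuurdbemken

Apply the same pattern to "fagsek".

fagsekoth

bakun and puvdepbin both end in -n yet inflect differently (bakunoth, puurvdepbin), so the final letter is not what conditions the rule; the number of vowels is.
"fagsek" has 2 vowels. The stems with 2 vowels (hefriz → hefrizoth, bezbuk → bezbukoth, bakun → bakunoth) add -oth.
So fagsek → fagsekoth.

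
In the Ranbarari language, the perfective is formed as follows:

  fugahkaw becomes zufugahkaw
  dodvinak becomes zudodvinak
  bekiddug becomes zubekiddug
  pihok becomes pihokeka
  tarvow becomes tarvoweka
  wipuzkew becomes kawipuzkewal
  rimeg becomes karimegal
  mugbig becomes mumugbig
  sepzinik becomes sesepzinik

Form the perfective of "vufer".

kavuferal

dodvinak and pihok both end in -k yet inflect differently (zudodvinak, pihokeka), so the final letter is not what conditions the rule; the last vowel is.
"vufer" has last vowel 'e'. The stems whose last vowel is 'e' (wipuzkew → kawipuzkewal, rimeg → karimegal) add ka- … -al around the stem.
The other patterns: stems whose last vowel is 'a' or 'u' add the prefix zu-; stems whose last vowel is 'o' add -eka; stems whose last vowel is 'i' repeat the first consonant+vowel as a prefix.
So vufer → kavuferal.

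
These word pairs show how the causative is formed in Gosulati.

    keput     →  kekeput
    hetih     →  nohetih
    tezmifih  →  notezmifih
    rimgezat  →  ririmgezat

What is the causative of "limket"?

keput and hetih both have 2 vowels yet inflect differently (kekeput, nohetih), so the number of vowels is not what conditions the rule; the final letter is.
"limket" ends in -t. The stems ending in -t (keput → kekeput, rimgezat → ririmgezat) repeat the first consonant+vowel as a prefix.
The other pattern: stems ending in -h add the prefix no-.
So limket → lilimket.

lilimket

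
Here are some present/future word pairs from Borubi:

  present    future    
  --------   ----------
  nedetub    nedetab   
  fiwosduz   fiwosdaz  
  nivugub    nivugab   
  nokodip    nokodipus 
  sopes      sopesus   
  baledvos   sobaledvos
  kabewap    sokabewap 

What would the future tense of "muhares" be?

sopes and baledvos both end in -s yet inflect differently (sopesus, sobaledvos), so the final letter is not what conditions the rule; the last vowel is.
"muhares" has last vowel 'e'. The one such stem in the data (sopes → sopesus) adds -us, so the same rule applies.
So muhares → muharesus.

muharesus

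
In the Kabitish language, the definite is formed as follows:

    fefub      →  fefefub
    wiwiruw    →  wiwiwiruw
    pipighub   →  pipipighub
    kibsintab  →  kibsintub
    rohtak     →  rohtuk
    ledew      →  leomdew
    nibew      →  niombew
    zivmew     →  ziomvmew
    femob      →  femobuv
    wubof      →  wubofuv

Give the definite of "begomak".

begomuk

fefub and kibsintab both end in -b yet inflect differently (fefefub, kibsintub), so the final letter is not what conditions the rule; the last vowel is.
"begomak" has last vowel 'a'. The stems whose last vowel is 'a' (kibsintab → kibsintub, rohtak → rohtuk) change the last vowel to 'u'.
So begomak → begomuk.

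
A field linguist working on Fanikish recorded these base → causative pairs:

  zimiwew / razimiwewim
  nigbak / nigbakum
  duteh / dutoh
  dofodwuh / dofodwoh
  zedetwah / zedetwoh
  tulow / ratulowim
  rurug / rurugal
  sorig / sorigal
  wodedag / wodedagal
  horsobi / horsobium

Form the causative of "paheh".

"paheh" ends in -h. The stems ending in -h (duteh → dutoh, zedetwah → zedetwoh, dofodwuh → dofodwoh) change the last vowel to 'o'.
So paheh → pahoh.

pahoh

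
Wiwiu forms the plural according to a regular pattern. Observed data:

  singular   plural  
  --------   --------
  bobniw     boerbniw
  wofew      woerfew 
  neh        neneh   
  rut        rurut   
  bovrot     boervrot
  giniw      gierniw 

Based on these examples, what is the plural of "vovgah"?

voervgah

rut and bovrot both end in -t yet inflect differently (rurut, boervrot), so the final letter is not what conditions the rule; the number of vowels is.
"vovgah" has 2 vowels. The stems with 2 vowels (bobniw → boerbniw, giniw → gierniw, wofew → woerfew) insert -er- after the first vowel.
The other pattern: stems with 1 vowel repeat the first consonant+vowel as a prefix.
So vovgah → voervgah.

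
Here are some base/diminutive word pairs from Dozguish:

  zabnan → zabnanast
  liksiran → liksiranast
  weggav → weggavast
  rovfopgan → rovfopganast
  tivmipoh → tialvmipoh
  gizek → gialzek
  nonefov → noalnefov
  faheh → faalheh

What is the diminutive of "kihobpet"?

kialhobpet

"kihobpet" has last vowel 'e'. The stems whose last vowel is 'e' (gizek → gialzek, faheh → faalheh) insert -al- after the first vowel.
So kihobpet → kialhobpet.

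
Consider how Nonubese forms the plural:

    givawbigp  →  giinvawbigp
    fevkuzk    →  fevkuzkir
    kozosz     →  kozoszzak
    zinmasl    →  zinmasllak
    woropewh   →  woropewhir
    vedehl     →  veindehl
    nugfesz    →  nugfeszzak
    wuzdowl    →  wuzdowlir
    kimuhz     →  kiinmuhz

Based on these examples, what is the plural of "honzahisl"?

kimuhz and kozosz both end in -z yet inflect differently (kiinmuhz, kozoszzak), so the final letter is not what conditions the rule; the second-to-last letter is.
"honzahisl" has second-to-last letter 's'. The stems whose second-to-last letter is 's' (kozosz → kozoszzak, zinmasl → zinmasllak, nugfesz → nugfeszzak) double the final consonant and add -ak.
The other patterns: stems whose second-to-last letter is 'g' or 'h' insert -in- after the first vowel; stems whose second-to-last letter is 'w' or 'z' add -ir.
So honzahisl → honzahisllak.

honzahisllak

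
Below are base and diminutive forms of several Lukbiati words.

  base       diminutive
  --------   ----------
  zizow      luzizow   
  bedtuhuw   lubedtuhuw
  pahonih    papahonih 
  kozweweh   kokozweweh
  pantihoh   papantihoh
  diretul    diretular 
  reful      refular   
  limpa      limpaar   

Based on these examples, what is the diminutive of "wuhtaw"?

zizow and pantihoh both have last vowel 'o' yet inflect differently (luzizow, papantihoh), so the last vowel is not what conditions the rule; the final letter is.
"wuhtaw" ends in -w. The stems ending in -w (zizow → luzizow, bedtuhuw → lubedtuhuw) add the prefix lu-.
So wuhtaw → luwuhtaw.

luwuhtaw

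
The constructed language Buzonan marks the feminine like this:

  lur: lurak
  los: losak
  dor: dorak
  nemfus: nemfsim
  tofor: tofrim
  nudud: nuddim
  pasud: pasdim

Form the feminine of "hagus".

los and nemfus both end in -s yet inflect differently (losak, nemfsim), so the final letter is not what conditions the rule; the number of vowels is.
"hagus" has 2 vowels. The stems with 2 vowels (nemfus → nemfsim, tofor → tofrim, nudud → nuddim) delete the last vowel and add -im.
The other pattern: stems with 1 vowel add -ak.
So hagus → hagsim.

hagsim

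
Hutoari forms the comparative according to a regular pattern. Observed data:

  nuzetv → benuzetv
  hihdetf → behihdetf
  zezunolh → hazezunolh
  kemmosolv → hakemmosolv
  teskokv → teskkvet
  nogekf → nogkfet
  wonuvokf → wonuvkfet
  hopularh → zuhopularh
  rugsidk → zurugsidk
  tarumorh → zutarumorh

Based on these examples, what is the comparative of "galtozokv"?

nuzetv and kemmosolv both end in -v yet inflect differently (benuzetv, hakemmosolv), so the final letter is not what conditions the rule; the second-to-last letter is.
"galtozokv" has second-to-last letter 'k'. The stems whose second-to-last letter is 'k' (teskokv → teskkvet, nogekf → nogkfet, wonuvokf → wonuvkfet) delete the last vowel and add -et.
So galtozokv → galtozkvet.

galtozkvet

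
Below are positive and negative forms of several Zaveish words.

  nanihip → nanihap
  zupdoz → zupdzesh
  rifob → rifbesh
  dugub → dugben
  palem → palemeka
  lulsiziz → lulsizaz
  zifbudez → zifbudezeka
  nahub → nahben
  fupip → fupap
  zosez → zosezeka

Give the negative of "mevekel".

"mevekel" has last vowel 'e'. The stems whose last vowel is 'e' (zosez → zosezeka, zifbudez → zifbudezeka, palem → palemeka) add -eka.
The other patterns: stems whose last vowel is 'i' change the last vowel to 'a'; stems whose last vowel is 'u' delete the last vowel and add -en; stems whose last vowel is 'o' delete the last vowel and add -esh.
So mevekel → mevekeleka.

mevekeleka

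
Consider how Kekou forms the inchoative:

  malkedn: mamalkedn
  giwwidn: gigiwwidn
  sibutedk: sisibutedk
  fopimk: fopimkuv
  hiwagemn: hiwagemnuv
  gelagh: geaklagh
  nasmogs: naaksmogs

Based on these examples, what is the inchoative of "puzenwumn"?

sibutedk and fopimk both end in -k yet inflect differently (sisibutedk, fopimkuv), so the final letter is not what conditions the rule; the second-to-last letter is.
"puzenwumn" has second-to-last letter 'm'. The stems whose second-to-last letter is 'm' (fopimk → fopimkuv, hiwagemn → hiwagemnuv) add -uv.
The other patterns: stems whose second-to-last letter is 'd' repeat the first consonant+vowel as a prefix; stems whose second-to-last letter is 'g' insert -ak- after the first vowel.
So puzenwumn → puzenwumnuv.

puzenwumnuv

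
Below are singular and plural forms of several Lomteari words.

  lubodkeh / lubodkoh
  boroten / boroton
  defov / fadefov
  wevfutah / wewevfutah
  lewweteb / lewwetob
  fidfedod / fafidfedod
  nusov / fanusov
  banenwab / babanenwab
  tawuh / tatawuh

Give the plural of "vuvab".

vuvuvab

lewweteb and banenwab both end in -b yet inflect differently (lewwetob, babanenwab), so the final letter is not what conditions the rule; the last vowel is.
"vuvab" has last vowel 'a'. The stems whose last vowel is 'a' (banenwab → babanenwab, wevfutah → wewevfutah) repeat the first consonant+vowel as a prefix.
So vuvab → vuvuvab.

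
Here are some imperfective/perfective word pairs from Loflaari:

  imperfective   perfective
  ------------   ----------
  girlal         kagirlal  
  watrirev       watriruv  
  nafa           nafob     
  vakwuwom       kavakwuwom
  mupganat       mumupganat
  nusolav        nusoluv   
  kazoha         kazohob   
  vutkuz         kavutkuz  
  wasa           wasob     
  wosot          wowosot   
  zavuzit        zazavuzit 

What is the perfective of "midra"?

wasa and nusolav both have last vowel 'a' yet inflect differently (wasob, nusoluv), so the last vowel is not what conditions the rule; the final letter is.
"midra" ends in -a. The stems ending in -a (wasa → wasob, kazoha → kazohob, nafa → nafob) drop the final letter and add -ob.
The other patterns: stems ending in -v change the last vowel to 'u'; stems ending in -t repeat the first consonant+vowel as a prefix; stems ending in -l, -m or -z add the prefix ka-.
So midra → midrob.

midrob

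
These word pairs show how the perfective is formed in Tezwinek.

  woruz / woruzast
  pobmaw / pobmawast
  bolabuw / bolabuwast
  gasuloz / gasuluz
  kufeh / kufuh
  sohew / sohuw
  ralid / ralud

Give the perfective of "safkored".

woruz and gasuloz both end in -z yet inflect differently (woruzast, gasuluz), so the final letter is not what conditions the rule; the last vowel is.
"safkored" has last vowel 'e'. The stems whose last vowel is 'e' (kufeh → kufuh, sohew → sohuw) change the last vowel to 'u'.
So safkored → safkorud.

safkorud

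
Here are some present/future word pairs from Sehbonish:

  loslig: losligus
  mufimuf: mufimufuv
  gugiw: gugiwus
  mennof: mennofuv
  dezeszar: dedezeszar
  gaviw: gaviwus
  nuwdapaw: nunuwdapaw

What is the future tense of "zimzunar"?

zizimzunar

gaviw and nuwdapaw both end in -w yet inflect differently (gaviwus, nunuwdapaw), so the final letter is not what conditions the rule; the last vowel is.
"zimzunar" has last vowel 'a'. The stems whose last vowel is 'a' (dezeszar → dedezeszar, nuwdapaw → nunuwdapaw) repeat the first consonant+vowel as a prefix.
So zimzunar → zizimzunar.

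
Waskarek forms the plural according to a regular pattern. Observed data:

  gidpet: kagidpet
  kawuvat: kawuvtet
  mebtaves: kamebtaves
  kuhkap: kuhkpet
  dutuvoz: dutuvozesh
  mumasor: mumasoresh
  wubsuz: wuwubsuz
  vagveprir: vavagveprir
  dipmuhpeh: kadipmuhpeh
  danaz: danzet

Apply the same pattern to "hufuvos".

wubsuz and danaz both end in -z yet inflect differently (wuwubsuz, danzet), so the final letter is not what conditions the rule; the last vowel is.
"hufuvos" has last vowel 'o'. The stems whose last vowel is 'o' (mumasor → mumasoresh, dutuvoz → dutuvozesh) add -esh.
So hufuvos → hufuvosesh.

hufuvosesh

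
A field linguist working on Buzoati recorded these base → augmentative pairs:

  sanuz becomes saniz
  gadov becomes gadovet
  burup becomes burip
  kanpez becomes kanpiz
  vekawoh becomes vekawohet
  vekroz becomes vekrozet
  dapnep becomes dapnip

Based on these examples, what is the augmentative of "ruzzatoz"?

ruzzatozet

"ruzzatoz" has last vowel 'o'. The stems whose last vowel is 'o' (vekroz → vekrozet, gadov → gadovet, vekawoh → vekawohet) add -et.
So ruzzatoz → ruzzatozet.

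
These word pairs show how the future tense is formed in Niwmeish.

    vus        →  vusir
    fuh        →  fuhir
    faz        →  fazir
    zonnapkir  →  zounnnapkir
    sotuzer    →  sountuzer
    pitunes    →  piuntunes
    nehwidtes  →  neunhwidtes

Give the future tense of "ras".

rasir

vus and pitunes both end in -s yet inflect differently (vusir, piuntunes), so the final letter is not what conditions the rule; the number of vowels is.
"ras" has 1 vowel. The stems with 1 vowel (vus → vusir, fuh → fuhir, faz → fazir) add -ir.
So ras → rasir.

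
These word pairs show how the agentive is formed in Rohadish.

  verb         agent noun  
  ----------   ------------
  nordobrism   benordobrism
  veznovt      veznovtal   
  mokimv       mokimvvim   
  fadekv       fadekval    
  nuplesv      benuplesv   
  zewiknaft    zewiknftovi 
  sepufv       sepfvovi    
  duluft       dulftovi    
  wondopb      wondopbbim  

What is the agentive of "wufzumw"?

nuplesv and sepufv both end in -v yet inflect differently (benuplesv, sepfvovi), so the final letter is not what conditions the rule; the second-to-last letter is.
"wufzumw" has second-to-last letter 'm'. The one such stem in the data (mokimv → mokimvvim) doubles the final consonant and adds -im (as does wondopb), so the same rule applies.
The other patterns: stems whose second-to-last letter is 's' add the prefix be-; stems whose second-to-last letter is 'f' delete the last vowel and add -ovi; stems whose second-to-last letter is 'k' or 'v' add -al.
So wufzumw → wufzumwwim.

wufzumwwim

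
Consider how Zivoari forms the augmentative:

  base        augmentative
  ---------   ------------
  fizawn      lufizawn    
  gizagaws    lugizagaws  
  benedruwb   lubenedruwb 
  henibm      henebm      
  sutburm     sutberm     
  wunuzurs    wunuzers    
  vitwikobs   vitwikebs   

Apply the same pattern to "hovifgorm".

gizagaws and wunuzurs both end in -s yet inflect differently (lugizagaws, wunuzers), so the final letter is not what conditions the rule; the second-to-last letter is.
"hovifgorm" has second-to-last letter 'r'. The stems whose second-to-last letter is 'r' (sutburm → sutberm, wunuzurs → wunuzers) change the last vowel to 'e'.
The other pattern: stems whose second-to-last letter is 'w' add the prefix lu-.
So hovifgorm → hovifgerm.

hovifgerm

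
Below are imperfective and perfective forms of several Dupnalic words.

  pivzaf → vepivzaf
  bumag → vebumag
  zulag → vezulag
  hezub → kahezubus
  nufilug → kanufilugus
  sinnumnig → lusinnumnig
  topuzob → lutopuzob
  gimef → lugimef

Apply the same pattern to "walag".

vewalag

"walag" has last vowel 'a'. The stems whose last vowel is 'a' (pivzaf → vepivzaf, bumag → vebumag, zulag → vezulag) add the prefix ve-.
The other patterns: stems whose last vowel is 'u' add ka- … -us around the stem; stems whose last vowel is 'e', 'i' or 'o' add the prefix lu-.
So walag → vewalag.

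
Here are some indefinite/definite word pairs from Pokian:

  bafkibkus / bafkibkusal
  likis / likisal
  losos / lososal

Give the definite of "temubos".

temubosal

Every pair shown (bafkibkus → bafkibkusal, likis → likisal, losos → lososal) follows the same rule: add -al.
So temubos → temubosal.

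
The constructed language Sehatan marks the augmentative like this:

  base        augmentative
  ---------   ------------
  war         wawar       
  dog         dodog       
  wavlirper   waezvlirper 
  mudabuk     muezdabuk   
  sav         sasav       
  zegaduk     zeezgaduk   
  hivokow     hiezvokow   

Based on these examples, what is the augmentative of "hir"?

hihir

"hir" has 1 vowel. The stems with 1 vowel (war → wawar, sav → sasav, dog → dodog) repeat the first consonant+vowel as a prefix.
The other pattern: stems with 3 vowels insert -ez- after the first vowel.
So hir → hihir.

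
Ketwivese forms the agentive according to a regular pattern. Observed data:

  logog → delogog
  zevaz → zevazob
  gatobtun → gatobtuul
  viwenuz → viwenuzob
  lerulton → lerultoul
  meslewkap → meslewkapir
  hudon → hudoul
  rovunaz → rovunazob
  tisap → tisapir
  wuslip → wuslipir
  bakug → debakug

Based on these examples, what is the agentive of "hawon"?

tisap and zevaz both have last vowel 'a' yet inflect differently (tisapir, zevazob), so the last vowel is not what conditions the rule; the final letter is.
"hawon" ends in -n. The stems ending in -n (lerulton → lerultoul, hudon → hudoul, gatobtun → gatobtuul) drop the final letter and add -ul.
The other patterns: stems ending in -p add -ir; stems ending in -z add -ob; stems ending in -g add the prefix de-.
So hawon → hawoul.

hawoul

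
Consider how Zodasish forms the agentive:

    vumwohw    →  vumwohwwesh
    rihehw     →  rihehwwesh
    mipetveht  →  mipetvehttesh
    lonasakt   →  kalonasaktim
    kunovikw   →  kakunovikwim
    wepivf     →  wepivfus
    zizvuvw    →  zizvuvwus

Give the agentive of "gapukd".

kagapukdim

mipetveht and lonasakt both end in -t yet inflect differently (mipetvehttesh, kalonasaktim), so the final letter is not what conditions the rule; the second-to-last letter is.
"gapukd" has second-to-last letter 'k'. The stems whose second-to-last letter is 'k' (lonasakt → kalonasaktim, kunovikw → kakunovikwim) add ka- … -im around the stem.
The other patterns: stems whose second-to-last letter is 'h' double the final consonant and add -esh; stems whose second-to-last letter is 'v' add -us.
So gapukd → kagapukdim.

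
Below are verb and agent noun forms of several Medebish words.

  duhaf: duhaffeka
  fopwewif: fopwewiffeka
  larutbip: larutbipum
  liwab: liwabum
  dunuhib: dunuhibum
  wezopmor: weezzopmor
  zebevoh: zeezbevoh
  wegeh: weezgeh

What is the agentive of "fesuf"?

"fesuf" ends in -f. The stems ending in -f (duhaf → duhaffeka, fopwewif → fopwewiffeka) double the final consonant and add -eka.
The other patterns: stems ending in -b or -p add -um; stems ending in -h or -r insert -ez- after the first vowel.
So fesuf → fesuffeka.

fesuffeka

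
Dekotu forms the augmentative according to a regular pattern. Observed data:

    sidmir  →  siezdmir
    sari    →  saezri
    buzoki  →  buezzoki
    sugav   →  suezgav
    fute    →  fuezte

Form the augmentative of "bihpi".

biezhpi

Every pair shown (sidmir → siezdmir, sari → saezri, buzoki → buezzoki, …) follows the same rule: insert -ez- after the first vowel.
So bihpi → biezhpi.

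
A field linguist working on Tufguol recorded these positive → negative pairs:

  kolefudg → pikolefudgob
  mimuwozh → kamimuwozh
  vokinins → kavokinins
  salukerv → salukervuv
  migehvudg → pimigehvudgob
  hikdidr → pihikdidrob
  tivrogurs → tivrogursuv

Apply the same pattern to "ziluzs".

"ziluzs" has second-to-last letter 'z'. The one such stem in the data (mimuwozh → kamimuwozh) adds the prefix ka-, so the same rule applies.
The other patterns: stems whose second-to-last letter is 'd' add pi- … -ob around the stem; stems whose second-to-last letter is 'r' add -uv.
So ziluzs → kaziluzs.

kaziluzs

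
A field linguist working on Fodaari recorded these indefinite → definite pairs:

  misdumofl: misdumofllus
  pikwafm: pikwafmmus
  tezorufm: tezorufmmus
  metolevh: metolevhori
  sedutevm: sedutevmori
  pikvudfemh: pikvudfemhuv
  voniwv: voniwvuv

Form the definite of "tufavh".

pikwafm and sedutevm both end in -m yet inflect differently (pikwafmmus, sedutevmori), so the final letter is not what conditions the rule; the second-to-last letter is.
"tufavh" has second-to-last letter 'v'. The stems whose second-to-last letter is 'v' (metolevh → metolevhori, sedutevm → sedutevmori) add -ori.
So tufavh → tufavhori.

tufavhori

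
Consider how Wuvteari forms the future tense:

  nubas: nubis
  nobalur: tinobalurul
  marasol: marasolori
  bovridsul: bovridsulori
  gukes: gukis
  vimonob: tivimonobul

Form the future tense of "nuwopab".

marasol and vimonob both have last vowel 'o' yet inflect differently (marasolori, tivimonobul), so the last vowel is not what conditions the rule; the final letter is.
"nuwopab" ends in -b. The one such stem in the data (vimonob → tivimonobul) adds ti- … -ul around the stem, so the same rule applies.
So nuwopab → tinuwopabul.

tinuwopabul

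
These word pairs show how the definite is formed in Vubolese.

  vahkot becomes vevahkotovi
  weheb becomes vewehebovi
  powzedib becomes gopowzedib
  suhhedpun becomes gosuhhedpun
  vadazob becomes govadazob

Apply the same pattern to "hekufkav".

gohekufkav

weheb and powzedib both end in -b yet inflect differently (vewehebovi, gopowzedib), so the final letter is not what conditions the rule; the number of vowels is.
"hekufkav" has 3 vowels. The stems with 3 vowels (powzedib → gopowzedib, suhhedpun → gosuhhedpun, vadazob → govadazob) add the prefix go-.
The other pattern: stems with 2 vowels add ve- … -ovi around the stem.
So hekufkav → gohekufkav.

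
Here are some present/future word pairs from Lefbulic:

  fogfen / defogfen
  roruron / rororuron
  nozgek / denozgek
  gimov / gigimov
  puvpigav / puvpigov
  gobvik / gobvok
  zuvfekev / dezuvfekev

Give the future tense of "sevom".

zuvfekev and gimov both end in -v yet inflect differently (dezuvfekev, gigimov), so the final letter is not what conditions the rule; the last vowel is.
"sevom" has last vowel 'o'. The stems whose last vowel is 'o' (gimov → gigimov, roruron → rororuron) repeat the first consonant+vowel as a prefix.
The other patterns: stems whose last vowel is 'e' add the prefix de-; stems whose last vowel is 'a' or 'i' change the last vowel to 'o'.
So sevom → sesevom.

sesevom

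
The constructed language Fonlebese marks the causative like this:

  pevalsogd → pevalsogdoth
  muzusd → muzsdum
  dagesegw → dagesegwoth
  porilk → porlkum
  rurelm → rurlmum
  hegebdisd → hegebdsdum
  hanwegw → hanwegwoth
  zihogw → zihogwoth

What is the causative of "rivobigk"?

"rivobigk" has second-to-last letter 'g'. The stems whose second-to-last letter is 'g' (pevalsogd → pevalsogdoth, zihogw → zihogwoth, dagesegw → dagesegwoth) add -oth.
So rivobigk → rivobigkoth.

rivobigkoth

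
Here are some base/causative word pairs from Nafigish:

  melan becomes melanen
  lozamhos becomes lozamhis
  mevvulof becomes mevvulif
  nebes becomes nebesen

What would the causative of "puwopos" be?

"puwopos" has last vowel 'o'. The stems whose last vowel is 'o' (mevvulof → mevvulif, lozamhos → lozamhis) change the last vowel to 'i'.
The other pattern: stems whose last vowel is 'a' or 'e' add -en.
So puwopos → puwopis.

puwopis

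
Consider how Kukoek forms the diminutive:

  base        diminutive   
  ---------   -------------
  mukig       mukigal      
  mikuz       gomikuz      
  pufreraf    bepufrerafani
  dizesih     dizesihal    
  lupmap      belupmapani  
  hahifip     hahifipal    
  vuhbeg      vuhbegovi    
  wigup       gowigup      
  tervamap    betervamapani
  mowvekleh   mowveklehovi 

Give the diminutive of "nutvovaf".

tervamap and wigup both end in -p yet inflect differently (betervamapani, gowigup), so the final letter is not what conditions the rule; the last vowel is.
"nutvovaf" has last vowel 'a'. The stems whose last vowel is 'a' (tervamap → betervamapani, lupmap → belupmapani, pufreraf → bepufrerafani) add be- … -ani around the stem.
The other patterns: stems whose last vowel is 'u' add the prefix go-; stems whose last vowel is 'e' add -ovi; stems whose last vowel is 'i' add -al.
So nutvovaf → benutvovafani.

benutvovafani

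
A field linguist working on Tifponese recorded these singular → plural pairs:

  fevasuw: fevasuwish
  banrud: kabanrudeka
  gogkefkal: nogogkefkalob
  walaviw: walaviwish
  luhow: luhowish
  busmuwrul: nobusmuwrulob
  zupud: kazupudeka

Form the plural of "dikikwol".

nodikikwolob

"dikikwol" ends in -l. The stems ending in -l (gogkefkal → nogogkefkalob, busmuwrul → nobusmuwrulob) add no- … -ob around the stem.
So dikikwol → nodikikwolob.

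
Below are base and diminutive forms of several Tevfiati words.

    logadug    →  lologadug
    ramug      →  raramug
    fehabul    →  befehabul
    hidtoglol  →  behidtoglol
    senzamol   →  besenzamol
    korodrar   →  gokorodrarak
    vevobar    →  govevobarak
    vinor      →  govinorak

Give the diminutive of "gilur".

logadug and fehabul both have last vowel 'u' yet inflect differently (lologadug, befehabul), so the last vowel is not what conditions the rule; the final letter is.
"gilur" ends in -r. The stems ending in -r (korodrar → gokorodrarak, vevobar → govevobarak, vinor → govinorak) add go- … -ak around the stem.
So gilur → gogilurak.

gogilurak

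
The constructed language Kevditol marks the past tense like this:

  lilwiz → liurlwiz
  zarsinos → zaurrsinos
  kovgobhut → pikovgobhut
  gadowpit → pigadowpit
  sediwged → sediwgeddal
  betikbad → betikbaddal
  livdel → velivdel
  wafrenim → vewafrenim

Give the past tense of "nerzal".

"nerzal" ends in -l. The one such stem in the data (livdel → velivdel) adds the prefix ve-, so the same rule applies.
The other patterns: stems ending in -s or -z insert -ur- after the first vowel; stems ending in -t add the prefix pi-; stems ending in -d double the final consonant and add -al.
So nerzal → venerzal.

venerzal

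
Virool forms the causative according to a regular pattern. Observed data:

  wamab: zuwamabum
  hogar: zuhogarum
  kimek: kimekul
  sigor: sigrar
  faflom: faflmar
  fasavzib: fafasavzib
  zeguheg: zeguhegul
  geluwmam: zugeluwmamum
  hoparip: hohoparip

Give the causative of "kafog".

kafgar

"kafog" has last vowel 'o'. The stems whose last vowel is 'o' (faflom → faflmar, sigor → sigrar) delete the last vowel and add -ar.
The other patterns: stems whose last vowel is 'e' add -ul; stems whose last vowel is 'i' repeat the first consonant+vowel as a prefix; stems whose last vowel is 'a' add zu- … -um around the stem.
So kafog → kafgar.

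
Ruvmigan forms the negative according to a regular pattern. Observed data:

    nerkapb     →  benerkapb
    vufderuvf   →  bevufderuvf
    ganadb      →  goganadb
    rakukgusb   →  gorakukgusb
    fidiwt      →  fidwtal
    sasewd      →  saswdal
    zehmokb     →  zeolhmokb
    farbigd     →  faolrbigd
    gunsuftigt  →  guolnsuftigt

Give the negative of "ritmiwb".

nerkapb and ganadb both end in -b yet inflect differently (benerkapb, goganadb), so the final letter is not what conditions the rule; the second-to-last letter is.
"ritmiwb" has second-to-last letter 'w'. The stems whose second-to-last letter is 'w' (fidiwt → fidwtal, sasewd → saswdal) delete the last vowel and add -al.
So ritmiwb → ritmwbal.

ritmwbal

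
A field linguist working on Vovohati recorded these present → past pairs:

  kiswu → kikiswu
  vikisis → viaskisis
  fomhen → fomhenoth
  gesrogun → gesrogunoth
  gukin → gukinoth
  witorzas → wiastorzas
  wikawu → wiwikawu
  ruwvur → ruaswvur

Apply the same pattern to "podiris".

poasdiris

gesrogun and kiswu both have last vowel 'u' yet inflect differently (gesrogunoth, kikiswu), so the last vowel is not what conditions the rule; the final letter is.
"podiris" ends in -s. The stems ending in -s (witorzas → wiastorzas, vikisis → viaskisis) insert -as- after the first vowel.
So podiris → poasdiris.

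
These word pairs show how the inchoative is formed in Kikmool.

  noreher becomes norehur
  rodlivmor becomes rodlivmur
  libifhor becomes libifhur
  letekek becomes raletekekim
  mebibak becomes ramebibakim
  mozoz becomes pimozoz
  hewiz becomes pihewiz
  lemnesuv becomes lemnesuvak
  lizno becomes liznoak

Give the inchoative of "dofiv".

noreher and letekek both have last vowel 'e' yet inflect differently (norehur, raletekekim), so the last vowel is not what conditions the rule; the final letter is.
"dofiv" ends in -v. The one such stem in the data (lemnesuv → lemnesuvak) adds -ak, so the same rule applies.
So dofiv → dofivak.

dofivak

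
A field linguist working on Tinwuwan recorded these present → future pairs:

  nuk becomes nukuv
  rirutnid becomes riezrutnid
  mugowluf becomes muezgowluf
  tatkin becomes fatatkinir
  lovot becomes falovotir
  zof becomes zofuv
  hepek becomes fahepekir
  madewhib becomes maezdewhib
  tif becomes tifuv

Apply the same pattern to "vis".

visuv

nuk and hepek both end in -k yet inflect differently (nukuv, fahepekir), so the final letter is not what conditions the rule; the number of vowels is.
"vis" has 1 vowel. The stems with 1 vowel (nuk → nukuv, tif → tifuv, zof → zofuv) add -uv.
So vis → visuv.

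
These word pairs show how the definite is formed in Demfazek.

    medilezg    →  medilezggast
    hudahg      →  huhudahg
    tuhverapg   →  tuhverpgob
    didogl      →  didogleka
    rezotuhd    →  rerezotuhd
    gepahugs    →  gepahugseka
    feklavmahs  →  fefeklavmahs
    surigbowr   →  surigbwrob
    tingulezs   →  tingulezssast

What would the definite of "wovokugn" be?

tingulezs and gepahugs both end in -s yet inflect differently (tingulezssast, gepahugseka), so the final letter is not what conditions the rule; the second-to-last letter is.
"wovokugn" has second-to-last letter 'g'. The stems whose second-to-last letter is 'g' (didogl → didogleka, gepahugs → gepahugseka) add -eka.
So wovokugn → wovokugneka.

wovokugneka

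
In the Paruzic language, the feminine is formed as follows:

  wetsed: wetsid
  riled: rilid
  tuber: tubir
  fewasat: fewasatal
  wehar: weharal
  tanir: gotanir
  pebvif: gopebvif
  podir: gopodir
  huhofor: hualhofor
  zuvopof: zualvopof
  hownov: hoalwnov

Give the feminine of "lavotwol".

laalvotwol

"lavotwol" has last vowel 'o'. The stems whose last vowel is 'o' (huhofor → hualhofor, zuvopof → zualvopof, hownov → hoalwnov) insert -al- after the first vowel.
The other patterns: stems whose last vowel is 'e' change the last vowel to 'i'; stems whose last vowel is 'a' add -al; stems whose last vowel is 'i' add the prefix go-.
So lavotwol → laalvotwol.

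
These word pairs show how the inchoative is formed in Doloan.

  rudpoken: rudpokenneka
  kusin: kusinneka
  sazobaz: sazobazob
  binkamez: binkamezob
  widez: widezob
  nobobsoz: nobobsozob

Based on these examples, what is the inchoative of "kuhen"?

rudpoken and binkamez both have last vowel 'e' yet inflect differently (rudpokenneka, binkamezob), so the last vowel is not what conditions the rule; the final letter is.
"kuhen" ends in -n. The stems ending in -n (rudpoken → rudpokenneka, kusin → kusinneka) double the final consonant and add -eka.
So kuhen → kuhenneka.

kuhenneka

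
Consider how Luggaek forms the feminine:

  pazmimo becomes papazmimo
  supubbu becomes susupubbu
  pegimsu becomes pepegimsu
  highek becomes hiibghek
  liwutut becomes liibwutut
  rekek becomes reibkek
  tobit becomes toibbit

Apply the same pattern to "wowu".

supubbu and liwutut both have last vowel 'u' yet inflect differently (susupubbu, liibwutut), so the last vowel is not what conditions the rule; whether the stem ends in a vowel or a consonant is.
"wowu" ends in a vowel. The stems ending in a vowel (pazmimo → papazmimo, supubbu → susupubbu, pegimsu → pepegimsu) repeat the first consonant+vowel as a prefix.
The other pattern: stems ending in a consonant insert -ib- after the first vowel.
So wowu → wowowu.

wowowu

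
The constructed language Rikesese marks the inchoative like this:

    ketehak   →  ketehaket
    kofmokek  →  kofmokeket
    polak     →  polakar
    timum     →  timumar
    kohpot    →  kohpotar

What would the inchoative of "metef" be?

ketehak and polak both end in -k yet inflect differently (ketehaket, polakar), so the final letter is not what conditions the rule; the number of vowels is.
"metef" has 2 vowels. The stems with 2 vowels (polak → polakar, timum → timumar, kohpot → kohpotar) add -ar.
The other pattern: stems with 3 vowels add -et.
So metef → metefar.

metefar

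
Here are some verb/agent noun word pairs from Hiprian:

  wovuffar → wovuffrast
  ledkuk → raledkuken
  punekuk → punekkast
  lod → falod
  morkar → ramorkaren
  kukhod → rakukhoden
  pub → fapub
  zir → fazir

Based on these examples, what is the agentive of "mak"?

lod and kukhod both end in -d yet inflect differently (falod, rakukhoden), so the final letter is not what conditions the rule; the number of vowels is.
"mak" has 1 vowel. The stems with 1 vowel (pub → fapub, zir → fazir, lod → falod) add the prefix fa-.
The other patterns: stems with 2 vowels add ra- … -en around the stem; stems with 3 vowels delete the last vowel and add -ast.
So mak → famak.

famak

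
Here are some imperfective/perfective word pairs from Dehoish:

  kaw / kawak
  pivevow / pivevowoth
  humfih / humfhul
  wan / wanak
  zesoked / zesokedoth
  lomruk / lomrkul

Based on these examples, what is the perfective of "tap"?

"tap" has 1 vowel. The stems with 1 vowel (wan → wanak, kaw → kawak) add -ak.
So tap → tapak.

tapak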